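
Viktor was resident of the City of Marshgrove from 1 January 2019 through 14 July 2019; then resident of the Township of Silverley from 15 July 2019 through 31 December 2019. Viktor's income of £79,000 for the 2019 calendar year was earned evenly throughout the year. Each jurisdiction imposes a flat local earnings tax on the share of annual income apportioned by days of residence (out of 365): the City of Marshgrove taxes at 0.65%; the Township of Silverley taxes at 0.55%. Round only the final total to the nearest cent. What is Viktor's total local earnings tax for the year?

The City of Marshgrove, 1 January – 14 July 2019: 195 days → £79,000 × 0.65% × 195/365 = £274.3356
The Township of Silverley, 15 July – 31 December 2019: 170 days → £79,000 × 0.55% × 170/365 = £202.3699
Total = £476.7055

£476.71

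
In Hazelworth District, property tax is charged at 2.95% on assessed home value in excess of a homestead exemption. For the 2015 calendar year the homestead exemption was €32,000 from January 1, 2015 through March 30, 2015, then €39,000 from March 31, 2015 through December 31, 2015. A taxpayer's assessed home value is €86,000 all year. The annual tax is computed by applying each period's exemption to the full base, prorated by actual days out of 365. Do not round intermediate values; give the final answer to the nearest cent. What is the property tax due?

January 1 – March 30, 2015: 89 days, exemption €32,000 → (€86,000 − €32,000) × 2.95% × 89/365 = €388.4301
March 31 – December 31, 2015: 276 days, exemption €39,000 → (€86,000 − €39,000) × 2.95% × 276/365 = €1,048.4219
Total = €1,436.8521

€1,436.85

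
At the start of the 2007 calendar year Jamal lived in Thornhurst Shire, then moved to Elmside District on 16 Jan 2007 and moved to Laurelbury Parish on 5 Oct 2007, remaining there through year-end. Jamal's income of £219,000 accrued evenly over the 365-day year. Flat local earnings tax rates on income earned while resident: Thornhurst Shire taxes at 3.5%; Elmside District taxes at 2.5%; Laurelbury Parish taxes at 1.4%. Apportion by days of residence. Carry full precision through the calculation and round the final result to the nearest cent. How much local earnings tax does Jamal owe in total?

£4,984.20

Thornhurst Shire, 1 Jan – 15 Jan 2007: 15 days → £219,000 × 3.5% × 15/365 = £315.0000
Elmside District, 16 Jan – 4 Oct 2007: 262 days → £219,000 × 2.5% × 262/365 = £3,930.0000
Laurelbury Parish, 5 Oct – 31 Dec 2007: 88 days → £219,000 × 1.4% × 88/365 = £739.2000
Total = £4,984.2000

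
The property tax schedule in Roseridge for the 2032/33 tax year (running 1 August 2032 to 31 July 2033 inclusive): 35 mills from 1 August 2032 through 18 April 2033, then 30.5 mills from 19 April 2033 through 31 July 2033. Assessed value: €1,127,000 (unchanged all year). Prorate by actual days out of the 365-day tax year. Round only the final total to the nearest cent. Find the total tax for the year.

€37,999.97

1 August 2032 – 18 April 2033: 261 days at 35 mills → €1,127,000 × 3.5% × 261/365 = €28,205.8767
19 April – 31 July 2033: 104 days at 30.5 mills → €1,127,000 × 3.05% × 104/365 = €9,794.0932
Total = €37,999.9699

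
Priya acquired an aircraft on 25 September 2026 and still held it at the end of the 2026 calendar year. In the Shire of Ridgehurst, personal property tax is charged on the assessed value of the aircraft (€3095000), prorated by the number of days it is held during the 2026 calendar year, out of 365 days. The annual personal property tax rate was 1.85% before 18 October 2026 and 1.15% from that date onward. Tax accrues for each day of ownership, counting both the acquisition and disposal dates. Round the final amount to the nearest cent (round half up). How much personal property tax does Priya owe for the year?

€10921.53

25 September – 17 October 2026: 23 days at 1.85% → €3095000 × 1.85% × 23/365 = €3608.0068
18 October – 31 December 2026: 75 days at 1.15% → €3095000 × 1.15% × 75/365 = €7313.5274
Total = €10921.5342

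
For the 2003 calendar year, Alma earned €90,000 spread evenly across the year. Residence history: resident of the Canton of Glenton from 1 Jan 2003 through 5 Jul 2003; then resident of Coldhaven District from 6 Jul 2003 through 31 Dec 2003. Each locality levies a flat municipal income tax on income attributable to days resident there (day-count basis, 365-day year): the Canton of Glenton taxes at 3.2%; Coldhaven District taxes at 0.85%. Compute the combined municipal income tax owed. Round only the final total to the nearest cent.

€1,842.78

The Canton of Glenton, 1 Jan – 5 Jul 2003: 186 days → €90,000 × 3.2% × 186/365 = €1,467.6164
Coldhaven District, 6 Jul – 31 Dec 2003: 179 days → €90,000 × 0.85% × 179/365 = €375.1644
Total = €1,842.7808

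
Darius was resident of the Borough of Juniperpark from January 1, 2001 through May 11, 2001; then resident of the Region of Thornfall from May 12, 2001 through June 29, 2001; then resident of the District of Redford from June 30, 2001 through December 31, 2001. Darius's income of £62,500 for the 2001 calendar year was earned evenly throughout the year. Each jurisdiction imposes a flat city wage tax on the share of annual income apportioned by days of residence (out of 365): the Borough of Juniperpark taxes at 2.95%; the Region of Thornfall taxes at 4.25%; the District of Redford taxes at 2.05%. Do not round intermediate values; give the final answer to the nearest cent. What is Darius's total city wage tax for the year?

£1,667.72

The Borough of Juniperpark, January 1 – May 11, 2001: 131 days → £62,500 × 2.95% × 131/365 = £661.7295
The Region of Thornfall, May 12 – June 29, 2001: 49 days → £62,500 × 4.25% × 49/365 = £356.5925
The District of Redford, June 30 – December 31, 2001: 185 days → £62,500 × 2.05% × 185/365 = £649.4007
Total = £1,667.7226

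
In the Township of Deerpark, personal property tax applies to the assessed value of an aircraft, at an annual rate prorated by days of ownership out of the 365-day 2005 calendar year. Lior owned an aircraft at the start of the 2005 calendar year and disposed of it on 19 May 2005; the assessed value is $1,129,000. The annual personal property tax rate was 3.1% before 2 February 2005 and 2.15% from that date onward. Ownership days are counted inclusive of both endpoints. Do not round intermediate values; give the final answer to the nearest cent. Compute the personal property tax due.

1 January – 1 February 2005: 32 days at 3.1% → $1,129,000 × 3.1% × 32/365 = $3,068.4055
2 February – 19 May 2005: 107 days at 2.15% → $1,129,000 × 2.15% × 107/365 = $7,115.7932
Total = $10,184.1986

$10,184.20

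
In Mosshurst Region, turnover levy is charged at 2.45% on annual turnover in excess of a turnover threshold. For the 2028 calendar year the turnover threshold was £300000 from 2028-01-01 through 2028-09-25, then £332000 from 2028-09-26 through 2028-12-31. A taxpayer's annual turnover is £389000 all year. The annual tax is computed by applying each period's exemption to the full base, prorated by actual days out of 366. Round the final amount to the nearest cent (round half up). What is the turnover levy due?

£1972.72

2028-01-01 to 2028-09-25: 269 days, exemption £300000 → (£389000 − £300000) × 2.45% × 269/366 = £1602.6079
2028-09-26 to 2028-12-31: 97 days, exemption £332000 → (£389000 − £332000) × 2.45% × 97/366 = £370.1107
Total = £1972.7186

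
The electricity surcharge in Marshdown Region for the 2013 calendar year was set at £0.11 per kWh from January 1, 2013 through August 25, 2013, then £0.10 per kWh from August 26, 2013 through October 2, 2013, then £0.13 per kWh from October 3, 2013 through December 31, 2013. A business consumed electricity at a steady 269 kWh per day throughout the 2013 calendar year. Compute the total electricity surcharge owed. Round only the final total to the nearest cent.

£11,182.33

January 1 – August 25, 2013: 237 days × 269 kWh/day = 63,753 kWh at £0.11/kWh → £7,012.83
August 26 – October 2, 2013: 38 days × 269 kWh/day = 10,222 kWh at £0.10/kWh → £1,022.20
October 3 – December 31, 2013: 90 days × 269 kWh/day = 24,210 kWh at £0.13/kWh → £3,147.30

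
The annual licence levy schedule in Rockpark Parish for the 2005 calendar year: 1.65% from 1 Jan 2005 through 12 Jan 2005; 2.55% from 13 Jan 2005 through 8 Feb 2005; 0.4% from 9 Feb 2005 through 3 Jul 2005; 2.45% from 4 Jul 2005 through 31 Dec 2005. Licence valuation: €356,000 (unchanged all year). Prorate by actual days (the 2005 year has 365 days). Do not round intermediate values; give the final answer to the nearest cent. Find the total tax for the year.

€5,755.50

1 Jan – 12 Jan 2005: 12 days at 1.65% → €356,000 × 1.65% × 12/365 = €193.1178
13 Jan – 8 Feb 2005: 27 days at 2.55% → €356,000 × 2.55% × 27/365 = €671.5233
9 Feb – 3 Jul 2005: 145 days at 0.4% → €356,000 × 0.4% × 145/365 = €565.6986
4 Jul – 31 Dec 2005: 181 days at 2.45% → €356,000 × 2.45% × 181/365 = €4,325.1562
Total = €5,755.4959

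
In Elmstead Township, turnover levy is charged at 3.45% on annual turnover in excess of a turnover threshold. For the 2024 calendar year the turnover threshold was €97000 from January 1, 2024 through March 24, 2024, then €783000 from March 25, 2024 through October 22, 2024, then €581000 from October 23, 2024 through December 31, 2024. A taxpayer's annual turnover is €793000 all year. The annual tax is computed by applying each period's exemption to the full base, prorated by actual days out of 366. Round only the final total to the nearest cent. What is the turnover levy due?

January 1 – March 24, 2024: 84 days, exemption €97000 → (€793000 − €97000) × 3.45% × 84/366 = €5510.9508
March 25 – October 22, 2024: 212 days, exemption €783000 → (€793000 − €783000) × 3.45% × 212/366 = €199.8361
October 23 – December 31, 2024: 70 days, exemption €581000 → (€793000 − €581000) × 3.45% × 70/366 = €1398.8525
Total = €7109.6393

€7109.64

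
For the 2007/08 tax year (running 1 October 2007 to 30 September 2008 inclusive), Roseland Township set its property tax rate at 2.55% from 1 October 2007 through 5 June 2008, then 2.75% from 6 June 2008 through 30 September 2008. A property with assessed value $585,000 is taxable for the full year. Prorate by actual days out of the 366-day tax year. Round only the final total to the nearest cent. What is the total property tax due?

$15,291.52

1 October 2007 – 5 June 2008: 249 days at 2.55% → $585,000 × 2.55% × 249/366 = $10,148.7910
6 June – 30 September 2008: 117 days at 2.75% → $585,000 × 2.75% × 117/366 = $5,142.7254
Total = $15,291.5164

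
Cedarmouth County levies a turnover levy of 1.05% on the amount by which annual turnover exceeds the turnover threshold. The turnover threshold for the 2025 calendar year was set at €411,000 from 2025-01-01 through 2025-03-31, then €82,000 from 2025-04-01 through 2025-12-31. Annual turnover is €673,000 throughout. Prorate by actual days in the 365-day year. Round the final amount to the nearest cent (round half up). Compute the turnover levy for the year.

€5,353.71

2025-01-01 to 2025-03-31: 90 days, exemption €411,000 → (€673,000 − €411,000) × 1.05% × 90/365 = €678.3288
2025-04-01 to 2025-12-31: 275 days, exemption €82,000 → (€673,000 − €82,000) × 1.05% × 275/365 = €4,675.3767
Total = €5,353.7055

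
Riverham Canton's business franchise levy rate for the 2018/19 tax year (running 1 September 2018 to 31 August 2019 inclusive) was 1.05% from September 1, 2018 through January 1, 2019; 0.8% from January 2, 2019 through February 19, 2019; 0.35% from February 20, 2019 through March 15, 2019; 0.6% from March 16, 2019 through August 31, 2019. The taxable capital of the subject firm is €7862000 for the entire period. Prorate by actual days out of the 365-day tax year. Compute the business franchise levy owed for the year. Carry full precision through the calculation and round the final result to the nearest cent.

€59912.75

September 1, 2018 – January 1, 2019: 123 days at 1.05% → €7862000 × 1.05% × 123/365 = €27818.5562
January 2 – February 19, 2019: 49 days at 0.8% → €7862000 × 0.8% × 49/365 = €8443.5726
February 20 – March 15, 2019: 24 days at 0.35% → €7862000 × 0.35% × 24/365 = €1809.3370
March 16 – August 31, 2019: 169 days at 0.6% → €7862000 × 0.6% × 169/365 = €21841.2822
Total = €59912.7479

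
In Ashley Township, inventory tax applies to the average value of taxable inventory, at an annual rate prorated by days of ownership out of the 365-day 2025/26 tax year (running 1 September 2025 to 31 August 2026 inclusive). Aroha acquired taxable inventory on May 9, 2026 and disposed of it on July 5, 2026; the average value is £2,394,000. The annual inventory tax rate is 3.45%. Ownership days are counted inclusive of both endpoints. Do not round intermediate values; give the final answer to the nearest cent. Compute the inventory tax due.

£13,124.37

Days held (May 9 – July 5, 2026): 58 out of 365
Tax = £2,394,000 × 3.45% × 58/365 = £13,124.3671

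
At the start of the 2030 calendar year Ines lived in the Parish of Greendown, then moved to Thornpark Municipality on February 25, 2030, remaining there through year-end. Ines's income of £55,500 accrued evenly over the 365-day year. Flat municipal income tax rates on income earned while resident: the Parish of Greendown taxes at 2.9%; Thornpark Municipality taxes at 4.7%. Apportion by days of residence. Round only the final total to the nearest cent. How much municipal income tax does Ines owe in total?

£2,457.97

The Parish of Greendown, January 1 – February 24, 2030: 55 days → £55,500 × 2.9% × 55/365 = £242.5274
Thornpark Municipality, February 25 – December 31, 2030: 310 days → £55,500 × 4.7% × 310/365 = £2,215.4384
Total = £2,457.9658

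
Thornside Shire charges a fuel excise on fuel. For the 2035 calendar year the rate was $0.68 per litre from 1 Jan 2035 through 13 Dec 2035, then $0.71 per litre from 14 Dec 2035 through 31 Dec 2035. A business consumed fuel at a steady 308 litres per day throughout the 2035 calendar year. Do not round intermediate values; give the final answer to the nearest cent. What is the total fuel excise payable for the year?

$76,611.92

1 Jan – 13 Dec 2035: 347 days × 308 litres/day = 106,876 litres at $0.68/litre → $72,675.68
14 Dec – 31 Dec 2035: 18 days × 308 litres/day = 5,544 litres at $0.71/litre → $3,936.24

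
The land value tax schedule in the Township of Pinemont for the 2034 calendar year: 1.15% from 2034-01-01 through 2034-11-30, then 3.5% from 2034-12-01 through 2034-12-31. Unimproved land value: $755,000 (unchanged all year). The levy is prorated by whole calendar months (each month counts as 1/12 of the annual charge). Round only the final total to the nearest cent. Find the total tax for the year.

2034-01-01 to 2034-11-30: 11 months at 1.15% → $755,000 × 1.15% × 11/12 = $7,958.9583
2034-12-01 to 2034-12-31: 1 month at 3.5% → $755,000 × 3.5% × 1/12 = $2,202.0833
Total = $10,161.0417

$10,161.04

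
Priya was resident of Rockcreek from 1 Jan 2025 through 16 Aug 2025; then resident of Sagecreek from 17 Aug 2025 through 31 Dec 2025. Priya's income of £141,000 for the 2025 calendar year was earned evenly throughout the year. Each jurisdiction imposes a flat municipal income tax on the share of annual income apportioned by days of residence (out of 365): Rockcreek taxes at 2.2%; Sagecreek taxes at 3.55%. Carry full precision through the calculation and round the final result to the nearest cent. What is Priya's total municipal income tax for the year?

£3,816.46

Rockcreek, 1 Jan – 16 Aug 2025: 228 days → £141,000 × 2.2% × 228/365 = £1,937.6877
Sagecreek, 17 Aug – 31 Dec 2025: 137 days → £141,000 × 3.55% × 137/365 = £1,878.7767
Total = £3,816.4644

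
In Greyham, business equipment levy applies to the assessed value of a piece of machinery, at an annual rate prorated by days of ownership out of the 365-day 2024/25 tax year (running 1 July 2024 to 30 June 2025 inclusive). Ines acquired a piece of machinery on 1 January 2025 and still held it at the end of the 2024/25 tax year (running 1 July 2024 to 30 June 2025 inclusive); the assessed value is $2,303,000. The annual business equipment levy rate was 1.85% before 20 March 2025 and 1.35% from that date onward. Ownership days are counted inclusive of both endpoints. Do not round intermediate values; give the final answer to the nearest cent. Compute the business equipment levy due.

1 January – 19 March 2025: 78 days at 1.85% → $2,303,000 × 1.85% × 78/365 = $9,104.7370
20 March – 30 June 2025: 103 days at 1.35% → $2,303,000 × 1.35% × 103/365 = $8,773.4836
Total = $17,878.2205

$17,878.22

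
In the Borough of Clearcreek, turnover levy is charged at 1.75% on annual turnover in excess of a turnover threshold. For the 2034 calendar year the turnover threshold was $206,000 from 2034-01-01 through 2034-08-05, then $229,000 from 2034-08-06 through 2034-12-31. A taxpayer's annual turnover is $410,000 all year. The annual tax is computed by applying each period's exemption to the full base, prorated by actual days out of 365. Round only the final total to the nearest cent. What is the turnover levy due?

2034-01-01 to 2034-08-05: 217 days, exemption $206,000 → ($410,000 − $206,000) × 1.75% × 217/365 = $2,122.4384
2034-08-06 to 2034-12-31: 148 days, exemption $229,000 → ($410,000 − $229,000) × 1.75% × 148/365 = $1,284.3562
Total = $3,406.7945

$3,406.79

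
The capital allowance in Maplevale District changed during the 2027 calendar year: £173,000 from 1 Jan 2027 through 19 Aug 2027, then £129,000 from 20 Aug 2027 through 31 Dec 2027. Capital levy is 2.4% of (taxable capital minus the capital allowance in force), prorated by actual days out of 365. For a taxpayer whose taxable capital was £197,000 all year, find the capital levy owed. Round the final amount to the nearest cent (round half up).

£963.68

1 Jan – 19 Aug 2027: 231 days, exemption £173,000 → (£197,000 − £173,000) × 2.4% × 231/365 = £364.5370
20 Aug – 31 Dec 2027: 134 days, exemption £129,000 → (£197,000 − £129,000) × 2.4% × 134/365 = £599.1452
Total = £963.6822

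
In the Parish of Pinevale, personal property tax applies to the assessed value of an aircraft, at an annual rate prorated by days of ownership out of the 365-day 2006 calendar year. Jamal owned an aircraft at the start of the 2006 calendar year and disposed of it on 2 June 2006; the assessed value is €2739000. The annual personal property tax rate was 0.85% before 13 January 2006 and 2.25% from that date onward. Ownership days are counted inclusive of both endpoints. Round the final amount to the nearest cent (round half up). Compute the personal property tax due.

1 January – 12 January 2006: 12 days at 0.85% → €2739000 × 0.85% × 12/365 = €765.4192
13 January – 2 June 2006: 141 days at 2.25% → €2739000 × 2.25% × 141/365 = €23806.7877
Total = €24572.2068

€24572.21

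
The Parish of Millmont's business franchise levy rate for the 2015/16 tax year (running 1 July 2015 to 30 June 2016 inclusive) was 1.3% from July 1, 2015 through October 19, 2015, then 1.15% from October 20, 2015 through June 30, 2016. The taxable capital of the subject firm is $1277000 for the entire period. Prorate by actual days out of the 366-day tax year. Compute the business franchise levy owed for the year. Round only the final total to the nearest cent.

$15266.43

July 1 – October 19, 2015: 111 days at 1.3% → $1277000 × 1.3% × 111/366 = $5034.7295
October 20, 2015 – June 30, 2016: 255 days at 1.15% → $1277000 × 1.15% × 255/366 = $10231.7008
Total = $15266.4303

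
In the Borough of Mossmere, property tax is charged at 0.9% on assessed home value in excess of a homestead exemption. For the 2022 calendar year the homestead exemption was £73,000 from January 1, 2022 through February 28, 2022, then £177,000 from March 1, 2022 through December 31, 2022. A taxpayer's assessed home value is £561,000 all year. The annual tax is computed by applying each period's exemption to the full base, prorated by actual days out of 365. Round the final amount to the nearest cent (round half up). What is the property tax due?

January 1 – February 28, 2022: 59 days, exemption £73,000 → (£561,000 − £73,000) × 0.9% × 59/365 = £709.9397
March 1 – December 31, 2022: 306 days, exemption £177,000 → (£561,000 − £177,000) × 0.9% × 306/365 = £2,897.3589
Total = £3,607.2986

£3,607.30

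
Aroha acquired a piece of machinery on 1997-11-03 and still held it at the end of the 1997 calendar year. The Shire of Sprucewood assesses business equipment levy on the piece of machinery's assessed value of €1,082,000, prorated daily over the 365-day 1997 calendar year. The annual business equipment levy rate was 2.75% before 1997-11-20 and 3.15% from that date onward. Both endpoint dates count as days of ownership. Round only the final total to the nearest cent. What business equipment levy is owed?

1997-11-03 to 1997-11-19: 17 days at 2.75% → €1,082,000 × 2.75% × 17/365 = €1,385.8493
1997-11-20 to 1997-12-31: 42 days at 3.15% → €1,082,000 × 3.15% × 42/365 = €3,921.8795
Total = €5,307.7288

€5,307.73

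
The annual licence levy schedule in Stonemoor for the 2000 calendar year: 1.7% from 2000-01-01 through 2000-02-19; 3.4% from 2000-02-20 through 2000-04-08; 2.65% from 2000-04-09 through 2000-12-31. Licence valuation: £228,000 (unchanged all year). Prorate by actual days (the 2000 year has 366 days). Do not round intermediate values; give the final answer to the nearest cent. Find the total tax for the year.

£5,975.03

2000-01-01 to 2000-02-19: 50 days at 1.7% → £228,000 × 1.7% × 50/366 = £529.5082
2000-02-20 to 2000-04-08: 49 days at 3.4% → £228,000 × 3.4% × 49/366 = £1,037.8361
2000-04-09 to 2000-12-31: 267 days at 2.65% → £228,000 × 2.65% × 267/366 = £4,407.6885
Total = £5,975.0328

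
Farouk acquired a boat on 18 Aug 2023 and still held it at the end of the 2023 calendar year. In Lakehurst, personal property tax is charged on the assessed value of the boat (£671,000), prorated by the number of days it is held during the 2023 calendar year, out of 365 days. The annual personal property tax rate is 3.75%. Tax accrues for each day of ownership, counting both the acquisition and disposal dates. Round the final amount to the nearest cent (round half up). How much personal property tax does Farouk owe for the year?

Days held (18 Aug – 31 Dec 2023): 136 out of 365
Tax = £671,000 × 3.75% × 136/365 = £9,375.6164

£9,375.62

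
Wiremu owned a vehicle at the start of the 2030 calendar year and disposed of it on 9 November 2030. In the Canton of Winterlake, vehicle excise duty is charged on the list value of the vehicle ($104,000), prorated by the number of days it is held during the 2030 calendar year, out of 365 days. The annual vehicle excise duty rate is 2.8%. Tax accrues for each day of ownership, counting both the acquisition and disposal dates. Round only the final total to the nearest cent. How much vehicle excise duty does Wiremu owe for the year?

Days held (1 January – 9 November 2030): 313 out of 365
Tax = $104,000 × 2.8% × 313/365 = $2,497.1397

$2,497.14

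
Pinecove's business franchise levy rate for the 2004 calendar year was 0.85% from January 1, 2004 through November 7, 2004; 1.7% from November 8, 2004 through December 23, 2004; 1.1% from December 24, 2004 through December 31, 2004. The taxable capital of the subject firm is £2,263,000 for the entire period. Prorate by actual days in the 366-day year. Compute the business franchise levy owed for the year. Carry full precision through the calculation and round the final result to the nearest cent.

£21,776.74

January 1 – November 7, 2004: 312 days at 0.85% → £2,263,000 × 0.85% × 312/366 = £16,397.4754
November 8 – December 23, 2004: 46 days at 1.7% → £2,263,000 × 1.7% × 46/366 = £4,835.1530
December 24 – December 31, 2004: 8 days at 1.1% → £2,263,000 × 1.1% × 8/366 = £544.1093
Total = £21,776.7377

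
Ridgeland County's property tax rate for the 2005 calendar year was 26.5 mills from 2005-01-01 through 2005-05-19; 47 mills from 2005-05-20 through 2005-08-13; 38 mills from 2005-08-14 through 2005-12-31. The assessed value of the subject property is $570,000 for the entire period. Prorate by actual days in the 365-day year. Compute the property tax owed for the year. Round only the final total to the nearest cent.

$20,372.42

2005-01-01 to 2005-05-19: 139 days at 26.5 mills → $570,000 × 2.65% × 139/365 = $5,752.3151
2005-05-20 to 2005-08-13: 86 days at 47 mills → $570,000 × 4.7% × 86/365 = $6,312.1644
2005-08-14 to 2005-12-31: 140 days at 38 mills → $570,000 × 3.8% × 140/365 = $8,307.9452
Total = $20,372.4247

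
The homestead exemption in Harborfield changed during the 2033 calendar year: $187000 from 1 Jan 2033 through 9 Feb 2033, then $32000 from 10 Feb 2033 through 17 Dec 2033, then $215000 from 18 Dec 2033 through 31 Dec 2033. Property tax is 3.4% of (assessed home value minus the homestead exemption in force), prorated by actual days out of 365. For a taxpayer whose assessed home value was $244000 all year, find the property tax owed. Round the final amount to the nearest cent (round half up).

1 Jan – 9 Feb 2033: 40 days, exemption $187000 → ($244000 − $187000) × 3.4% × 40/365 = $212.3836
10 Feb – 17 Dec 2033: 311 days, exemption $32000 → ($244000 − $32000) × 3.4% × 311/365 = $6141.6110
18 Dec – 31 Dec 2033: 14 days, exemption $215000 → ($244000 − $215000) × 3.4% × 14/365 = $37.8192
Total = $6391.8137

$6391.81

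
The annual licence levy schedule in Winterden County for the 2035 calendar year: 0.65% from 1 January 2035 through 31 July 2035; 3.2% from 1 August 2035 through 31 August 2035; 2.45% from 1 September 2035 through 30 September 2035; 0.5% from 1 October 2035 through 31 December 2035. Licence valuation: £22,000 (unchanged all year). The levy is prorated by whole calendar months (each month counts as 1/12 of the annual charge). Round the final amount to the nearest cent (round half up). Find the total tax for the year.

£214.50

1 January – 31 July 2035: 7 months at 0.65% → £22,000 × 0.65% × 7/12 = £83.4167
1 August – 31 August 2035: 1 month at 3.2% → £22,000 × 3.2% × 1/12 = £58.6667
1 September – 30 September 2035: 1 month at 2.45% → £22,000 × 2.45% × 1/12 = £44.9167
1 October – 31 December 2035: 3 months at 0.5% → £22,000 × 0.5% × 3/12 = £27.5000
Total = £214.5000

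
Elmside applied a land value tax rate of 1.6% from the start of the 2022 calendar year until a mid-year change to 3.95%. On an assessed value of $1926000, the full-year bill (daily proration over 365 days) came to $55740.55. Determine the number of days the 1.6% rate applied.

164 days

Let d = days at the first rate; then 365 − d days at the second rate.
$1926000 × [1.6%·d + 3.95%·(365−d)] / 365 = $55740.55
Solving gives d = 164, so the new rate took effect on June 14, 2022.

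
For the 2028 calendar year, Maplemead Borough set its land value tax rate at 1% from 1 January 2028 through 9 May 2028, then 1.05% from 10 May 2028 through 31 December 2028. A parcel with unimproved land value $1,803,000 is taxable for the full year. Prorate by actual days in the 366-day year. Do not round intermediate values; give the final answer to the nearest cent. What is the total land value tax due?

$18,611.30

1 January – 9 May 2028: 130 days at 1% → $1,803,000 × 1% × 130/366 = $6,404.0984
10 May – 31 December 2028: 236 days at 1.05% → $1,803,000 × 1.05% × 236/366 = $12,207.1967
Total = $18,611.2951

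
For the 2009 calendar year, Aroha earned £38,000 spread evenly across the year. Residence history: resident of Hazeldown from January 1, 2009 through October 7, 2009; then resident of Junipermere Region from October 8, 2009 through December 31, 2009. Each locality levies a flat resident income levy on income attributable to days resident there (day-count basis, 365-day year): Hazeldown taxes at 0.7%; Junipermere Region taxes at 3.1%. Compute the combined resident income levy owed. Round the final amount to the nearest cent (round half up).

Hazeldown, January 1 – October 7, 2009: 280 days → £38,000 × 0.7% × 280/365 = £204.0548
Junipermere Region, October 8 – December 31, 2009: 85 days → £38,000 × 3.1% × 85/365 = £274.3288
Total = £478.3836

£478.38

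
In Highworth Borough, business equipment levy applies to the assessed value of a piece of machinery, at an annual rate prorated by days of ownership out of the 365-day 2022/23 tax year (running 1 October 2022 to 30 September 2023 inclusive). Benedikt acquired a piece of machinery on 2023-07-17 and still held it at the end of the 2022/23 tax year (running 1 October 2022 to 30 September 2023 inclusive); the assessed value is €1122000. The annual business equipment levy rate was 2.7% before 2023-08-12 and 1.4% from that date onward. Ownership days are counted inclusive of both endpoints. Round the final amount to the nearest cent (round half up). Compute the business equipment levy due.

2023-07-17 to 2023-08-11: 26 days at 2.7% → €1122000 × 2.7% × 26/365 = €2157.9288
2023-08-12 to 2023-09-30: 50 days at 1.4% → €1122000 × 1.4% × 50/365 = €2151.7808
Total = €4309.7096

€4309.71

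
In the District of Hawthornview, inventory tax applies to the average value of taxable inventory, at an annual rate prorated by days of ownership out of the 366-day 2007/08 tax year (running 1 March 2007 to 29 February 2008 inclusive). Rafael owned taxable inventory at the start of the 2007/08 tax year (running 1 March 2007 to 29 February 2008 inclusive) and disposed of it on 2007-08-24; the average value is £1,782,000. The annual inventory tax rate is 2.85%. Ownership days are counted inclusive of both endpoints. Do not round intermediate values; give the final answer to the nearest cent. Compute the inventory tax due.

Days held (2007-03-01 to 2007-08-24): 177 out of 366
Tax = £1,782,000 × 2.85% × 177/366 = £24,560.9262

£24,560.93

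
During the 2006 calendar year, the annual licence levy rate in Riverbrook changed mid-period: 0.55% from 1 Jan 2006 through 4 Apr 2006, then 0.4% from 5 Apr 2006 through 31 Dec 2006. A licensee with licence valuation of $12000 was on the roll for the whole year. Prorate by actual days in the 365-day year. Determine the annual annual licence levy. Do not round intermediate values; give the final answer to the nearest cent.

1 Jan – 4 Apr 2006: 94 days at 0.55% → $12000 × 0.55% × 94/365 = $16.9973
5 Apr – 31 Dec 2006: 271 days at 0.4% → $12000 × 0.4% × 271/365 = $35.6384
Total = $52.6356

$52.64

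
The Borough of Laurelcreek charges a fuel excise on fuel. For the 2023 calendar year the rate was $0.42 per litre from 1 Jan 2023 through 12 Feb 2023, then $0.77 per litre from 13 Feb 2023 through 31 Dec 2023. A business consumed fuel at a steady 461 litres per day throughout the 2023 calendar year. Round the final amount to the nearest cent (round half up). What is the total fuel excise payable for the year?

1 Jan – 12 Feb 2023: 43 days × 461 litres/day = 19,823 litres at $0.42/litre → $8325.66
13 Feb – 31 Dec 2023: 322 days × 461 litres/day = 148,442 litres at $0.77/litre → $114300.34

$122626.00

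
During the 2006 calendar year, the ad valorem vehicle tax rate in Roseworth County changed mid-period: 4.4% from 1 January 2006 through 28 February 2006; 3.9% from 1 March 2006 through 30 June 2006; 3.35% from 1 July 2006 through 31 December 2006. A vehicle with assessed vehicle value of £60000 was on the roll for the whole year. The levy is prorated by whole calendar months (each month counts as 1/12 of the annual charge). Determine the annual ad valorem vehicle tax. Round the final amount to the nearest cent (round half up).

£2225.00

1 January – 28 February 2006: 2 months at 4.4% → £60000 × 4.4% × 2/12 = £440.0000
1 March – 30 June 2006: 4 months at 3.9% → £60000 × 3.9% × 4/12 = £780.0000
1 July – 31 December 2006: 6 months at 3.35% → £60000 × 3.35% × 6/12 = £1005.0000
Total = £2225.0000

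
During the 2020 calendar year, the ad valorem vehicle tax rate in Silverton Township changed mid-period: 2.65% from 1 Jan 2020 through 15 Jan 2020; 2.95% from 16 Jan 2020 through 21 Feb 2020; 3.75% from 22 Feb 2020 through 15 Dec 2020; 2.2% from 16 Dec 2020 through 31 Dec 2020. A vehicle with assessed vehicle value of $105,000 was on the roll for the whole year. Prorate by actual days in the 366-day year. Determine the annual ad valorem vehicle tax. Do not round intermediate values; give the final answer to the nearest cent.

$3,734.10

1 Jan – 15 Jan 2020: 15 days at 2.65% → $105,000 × 2.65% × 15/366 = $114.0369
16 Jan – 21 Feb 2020: 37 days at 2.95% → $105,000 × 2.95% × 37/366 = $313.1352
22 Feb – 15 Dec 2020: 298 days at 3.75% → $105,000 × 3.75% × 298/366 = $3,205.9426
16 Dec – 31 Dec 2020: 16 days at 2.2% → $105,000 × 2.2% × 16/366 = $100.9836
Total = $3,734.0984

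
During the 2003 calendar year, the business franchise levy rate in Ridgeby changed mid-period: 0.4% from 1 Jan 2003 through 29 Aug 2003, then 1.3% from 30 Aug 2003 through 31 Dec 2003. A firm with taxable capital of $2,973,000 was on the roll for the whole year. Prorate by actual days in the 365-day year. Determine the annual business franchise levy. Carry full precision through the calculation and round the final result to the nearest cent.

$20,982.05

1 Jan – 29 Aug 2003: 241 days at 0.4% → $2,973,000 × 0.4% × 241/365 = $7,851.9781
30 Aug – 31 Dec 2003: 124 days at 1.3% → $2,973,000 × 1.3% × 124/365 = $13,130.0712
Total = $20,982.0493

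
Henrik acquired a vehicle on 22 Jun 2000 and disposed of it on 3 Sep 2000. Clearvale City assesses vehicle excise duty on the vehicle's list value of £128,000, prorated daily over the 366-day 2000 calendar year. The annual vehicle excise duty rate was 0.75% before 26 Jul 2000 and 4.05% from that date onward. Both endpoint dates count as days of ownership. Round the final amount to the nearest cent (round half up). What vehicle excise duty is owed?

£655.74

22 Jun – 25 Jul 2000: 34 days at 0.75% → £128,000 × 0.75% × 34/366 = £89.1803
26 Jul – 3 Sep 2000: 40 days at 4.05% → £128,000 × 4.05% × 40/366 = £566.5574
Total = £655.7377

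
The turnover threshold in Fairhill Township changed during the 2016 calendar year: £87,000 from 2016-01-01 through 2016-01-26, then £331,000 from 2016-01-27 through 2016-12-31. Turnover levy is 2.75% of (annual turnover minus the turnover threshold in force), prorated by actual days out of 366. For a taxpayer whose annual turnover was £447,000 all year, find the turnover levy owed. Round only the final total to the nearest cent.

£3,666.67

2016-01-01 to 2016-01-26: 26 days, exemption £87,000 → (£447,000 − £87,000) × 2.75% × 26/366 = £703.2787
2016-01-27 to 2016-12-31: 340 days, exemption £331,000 → (£447,000 − £331,000) × 2.75% × 340/366 = £2,963.3880
Total = £3,666.6667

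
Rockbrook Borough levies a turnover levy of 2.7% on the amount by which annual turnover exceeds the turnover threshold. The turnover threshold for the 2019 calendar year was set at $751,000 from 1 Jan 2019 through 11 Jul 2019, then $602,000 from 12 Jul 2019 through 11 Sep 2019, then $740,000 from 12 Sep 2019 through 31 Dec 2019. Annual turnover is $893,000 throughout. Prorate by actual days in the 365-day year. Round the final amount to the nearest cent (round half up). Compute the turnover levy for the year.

1 Jan – 11 Jul 2019: 192 days, exemption $751,000 → ($893,000 − $751,000) × 2.7% × 192/365 = $2,016.7890
12 Jul – 11 Sep 2019: 62 days, exemption $602,000 → ($893,000 − $602,000) × 2.7% × 62/365 = $1,334.6137
12 Sep – 31 Dec 2019: 111 days, exemption $740,000 → ($893,000 − $740,000) × 2.7% × 111/365 = $1,256.2767
Total = $4,607.6795

$4,607.68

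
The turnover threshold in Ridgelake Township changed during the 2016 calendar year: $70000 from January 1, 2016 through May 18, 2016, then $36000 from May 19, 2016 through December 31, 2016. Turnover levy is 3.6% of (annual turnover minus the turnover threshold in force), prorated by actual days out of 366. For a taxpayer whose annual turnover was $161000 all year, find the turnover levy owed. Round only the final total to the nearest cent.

January 1 – May 18, 2016: 139 days, exemption $70000 → ($161000 − $70000) × 3.6% × 139/366 = $1244.1639
May 19 – December 31, 2016: 227 days, exemption $36000 → ($161000 − $36000) × 3.6% × 227/366 = $2790.9836
Total = $4035.1475

$4035.15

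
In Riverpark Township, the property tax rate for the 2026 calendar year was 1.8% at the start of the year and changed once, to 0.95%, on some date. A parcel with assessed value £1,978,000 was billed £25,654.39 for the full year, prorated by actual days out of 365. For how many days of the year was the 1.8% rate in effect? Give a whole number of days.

149 days

Let d = days at the first rate; then 365 − d days at the second rate.
£1,978,000 × [1.8%·d + 0.95%·(365−d)] / 365 = £25,654.39
Solving gives d = 149, so the new rate took effect on 30 May 2026.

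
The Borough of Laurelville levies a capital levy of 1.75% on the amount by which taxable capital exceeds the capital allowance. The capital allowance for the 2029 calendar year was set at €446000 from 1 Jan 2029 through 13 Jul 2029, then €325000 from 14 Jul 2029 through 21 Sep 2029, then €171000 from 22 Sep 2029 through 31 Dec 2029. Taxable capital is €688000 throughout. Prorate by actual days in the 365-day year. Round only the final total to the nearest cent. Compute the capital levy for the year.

1 Jan – 13 Jul 2029: 194 days, exemption €446000 → (€688000 − €446000) × 1.75% × 194/365 = €2250.9315
14 Jul – 21 Sep 2029: 70 days, exemption €325000 → (€688000 − €325000) × 1.75% × 70/365 = €1218.2877
22 Sep – 31 Dec 2029: 101 days, exemption €171000 → (€688000 − €171000) × 1.75% × 101/365 = €2503.5548
Total = €5972.7740

€5972.77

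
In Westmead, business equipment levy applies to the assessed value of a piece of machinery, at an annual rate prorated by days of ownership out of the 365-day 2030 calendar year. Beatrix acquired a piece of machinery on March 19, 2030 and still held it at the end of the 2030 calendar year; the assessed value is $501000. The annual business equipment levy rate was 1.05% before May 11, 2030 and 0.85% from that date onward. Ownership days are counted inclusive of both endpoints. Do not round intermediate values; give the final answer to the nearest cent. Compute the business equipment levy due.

March 19 – May 10, 2030: 53 days at 1.05% → $501000 × 1.05% × 53/365 = $763.8534
May 11 – December 31, 2030: 235 days at 0.85% → $501000 × 0.85% × 235/365 = $2741.7740
Total = $3505.6274

$3505.63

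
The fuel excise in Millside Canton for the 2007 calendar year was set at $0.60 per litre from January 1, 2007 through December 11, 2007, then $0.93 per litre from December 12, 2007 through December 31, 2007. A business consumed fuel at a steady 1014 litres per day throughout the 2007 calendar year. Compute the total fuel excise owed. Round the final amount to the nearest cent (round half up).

$228,758.40

January 1 – December 11, 2007: 345 days × 1014 litres/day = 349,830 litres at $0.60/litre → $209,898.00
December 12 – December 31, 2007: 20 days × 1014 litres/day = 20,280 litres at $0.93/litre → $18,860.40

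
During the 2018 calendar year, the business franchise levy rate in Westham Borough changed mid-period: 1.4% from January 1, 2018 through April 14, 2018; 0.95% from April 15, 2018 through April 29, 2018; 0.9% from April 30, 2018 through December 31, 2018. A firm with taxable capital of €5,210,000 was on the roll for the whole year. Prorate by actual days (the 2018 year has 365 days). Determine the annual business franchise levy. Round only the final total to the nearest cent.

January 1 – April 14, 2018: 104 days at 1.4% → €5,210,000 × 1.4% × 104/365 = €20,782.9041
April 15 – April 29, 2018: 15 days at 0.95% → €5,210,000 × 0.95% × 15/365 = €2,034.0411
April 30 – December 31, 2018: 246 days at 0.9% → €5,210,000 × 0.9% × 246/365 = €31,602.5753
Total = €54,419.5205

€54,419.52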